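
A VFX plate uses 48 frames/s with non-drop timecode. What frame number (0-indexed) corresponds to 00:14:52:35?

42851

Total seconds to the label: (0 × 3600 + 14 × 60 + 52) = 892.
Frame index = 892 × 48 + 35 = 42851.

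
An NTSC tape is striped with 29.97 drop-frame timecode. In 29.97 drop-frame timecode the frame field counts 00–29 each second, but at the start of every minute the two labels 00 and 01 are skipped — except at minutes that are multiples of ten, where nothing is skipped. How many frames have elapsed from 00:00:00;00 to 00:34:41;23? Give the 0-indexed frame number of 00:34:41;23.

As if non-drop at 30 labels/s: (0 × 3600 + 34 × 60 + 41) × 30 + 23 = 62453.
Minute boundaries passed: 34; those not divisible by 10: 34 − 3 = 31; dropped labels = 2 × 31 = 62.
Actual frame index = 62453 − 62 = 62391.

62391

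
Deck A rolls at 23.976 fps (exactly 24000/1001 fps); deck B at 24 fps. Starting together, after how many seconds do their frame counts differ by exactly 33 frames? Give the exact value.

The gap grows by |24 − 24000/1001| = 24/1001 frames per second.
Time for a 33-frame gap: 33 ÷ (24/1001) = 1376.375 s.

1376.375 seconds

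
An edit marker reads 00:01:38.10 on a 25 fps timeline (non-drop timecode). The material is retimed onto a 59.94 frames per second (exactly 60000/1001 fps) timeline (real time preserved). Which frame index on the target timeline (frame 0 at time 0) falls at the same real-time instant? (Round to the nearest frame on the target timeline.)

frame 5898

Source frame index: (0×3600 + 1×60 + 38) × 25 + 10 = 2460.
Real time: 2460 / (25) = 492/5 s.
Target frame: (492/5) × (60000/1001) = 5904000/1001 ≈ 5898.102 → 5898.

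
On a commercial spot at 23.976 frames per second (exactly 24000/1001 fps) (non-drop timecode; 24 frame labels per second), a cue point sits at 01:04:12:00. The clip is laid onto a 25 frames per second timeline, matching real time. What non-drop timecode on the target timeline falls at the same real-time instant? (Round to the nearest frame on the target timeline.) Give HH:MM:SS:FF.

01:04:15:21

Source frame index: (1×3600 + 4×60 + 12) × 24 + 0 = 92448.
Real time: 92448 / (24000/1001) = 963963/250 s.
Target frame: (963963/250) × (25) = 963963/10 ≈ 96396.300 → 96396.
At 25 labels/s: frame 96396 → 01:04:15:21.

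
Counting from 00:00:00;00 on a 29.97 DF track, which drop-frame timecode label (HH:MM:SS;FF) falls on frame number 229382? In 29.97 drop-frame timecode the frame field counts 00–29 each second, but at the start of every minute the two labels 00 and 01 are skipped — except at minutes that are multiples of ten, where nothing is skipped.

Each 10-minute DF block holds 10 × 60 × 30 − 9 × 2 = 17982 frames. 229382 ÷ 17982 → 12 full blocks, remainder 13598.
Within the partial block the first minute is 1800 frames and each further minute 1798, so 7 further minute boundaries passed. Total skipped labels = 18 × 12 + 2 × 7 = 230.
Non-drop label index = 229382 + 230 = 229612; at 30 labels/s that is 02:07:33:22, i.e. DF 02:07:33;22.

02:07:33;22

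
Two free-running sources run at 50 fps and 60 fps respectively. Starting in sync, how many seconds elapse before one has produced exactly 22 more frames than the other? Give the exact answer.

The gap grows by |60 − 50| = 10 frames per second.
Time for a 22-frame gap: 22 ÷ (10) = 2.2 s.

2.2 seconds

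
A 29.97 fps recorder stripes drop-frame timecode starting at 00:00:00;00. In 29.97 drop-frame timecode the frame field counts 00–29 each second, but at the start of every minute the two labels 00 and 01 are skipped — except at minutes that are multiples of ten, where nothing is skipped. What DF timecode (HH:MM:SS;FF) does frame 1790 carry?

Each 10-minute DF block holds 10 × 60 × 30 − 9 × 2 = 17982 frames. 1790 ÷ 17982 → 0 full blocks, remainder 1790.
Within the partial block the first minute is 1800 frames and each further minute 1798, so 0 further minute boundaries passed. Total skipped labels = 18 × 0 + 2 × 0 = 0.
Non-drop label index = 1790 + 0 = 1790; at 30 labels/s that is 00:00:59:20, i.e. DF 00:00:59;20.

00:00:59;20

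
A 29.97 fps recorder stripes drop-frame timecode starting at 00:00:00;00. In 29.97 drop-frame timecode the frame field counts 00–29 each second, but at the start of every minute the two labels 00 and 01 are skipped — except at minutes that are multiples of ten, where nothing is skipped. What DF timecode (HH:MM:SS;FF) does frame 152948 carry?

01:25:03;12

Each 10-minute DF block holds 10 × 60 × 30 − 9 × 2 = 17982 frames. 152948 ÷ 17982 → 8 full blocks, remainder 9092.
Within the partial block the first minute is 1800 frames and each further minute 1798, so 5 further minute boundaries passed. Total skipped labels = 18 × 8 + 2 × 5 = 154.
Non-drop label index = 152948 + 154 = 153102; at 30 labels/s that is 01:25:03:12, i.e. DF 01:25:03;12.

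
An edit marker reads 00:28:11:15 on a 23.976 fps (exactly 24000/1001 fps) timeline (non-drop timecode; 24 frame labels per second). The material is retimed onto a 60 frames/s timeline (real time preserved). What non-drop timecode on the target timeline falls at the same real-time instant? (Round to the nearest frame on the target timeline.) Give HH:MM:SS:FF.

00:28:13:19

Source frame index: (0×3600 + 28×60 + 11) × 24 + 15 = 40599.
Real time: 40599 / (24000/1001) = 13546533/8000 s.
Target frame: (13546533/8000) × (60) = 40639599/400 ≈ 101598.997 → 101599.
At 60 labels/s: frame 101599 → 00:28:13:19.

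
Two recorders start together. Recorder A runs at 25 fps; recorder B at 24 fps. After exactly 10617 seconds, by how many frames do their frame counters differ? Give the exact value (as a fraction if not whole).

A emits 25 × 10617 = 265425 frames; B emits 24 × 10617 = 254808.
Difference = 10617 frames; B is behind A.

10617 frames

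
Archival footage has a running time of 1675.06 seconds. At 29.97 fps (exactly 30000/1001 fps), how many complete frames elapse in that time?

50201 frames

Frames = 1675.06 × 30000/1001 = 50251800/1001 ≈ 50201.5984.
Complete frames: 50201.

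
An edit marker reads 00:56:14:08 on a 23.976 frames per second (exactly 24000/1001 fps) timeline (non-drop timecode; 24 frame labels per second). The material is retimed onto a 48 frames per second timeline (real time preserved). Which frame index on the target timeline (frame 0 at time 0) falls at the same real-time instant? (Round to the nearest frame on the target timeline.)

Source frame index: (0×3600 + 56×60 + 14) × 24 + 8 = 80984.
Real time: 80984 / (24000/1001) = 10133123/3000 s.
Target frame: (10133123/3000) × (48) = 20266246/125 ≈ 162129.968 → 162130.

frame 162130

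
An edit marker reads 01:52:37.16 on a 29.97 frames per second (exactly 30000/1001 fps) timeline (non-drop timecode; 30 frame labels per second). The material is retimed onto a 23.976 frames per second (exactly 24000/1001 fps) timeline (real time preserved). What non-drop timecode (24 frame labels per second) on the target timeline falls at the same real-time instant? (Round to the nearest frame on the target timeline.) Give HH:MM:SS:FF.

01:52:37:13

Source frame index: (1×3600 + 52×60 + 37) × 30 + 16 = 202726.
Real time: 202726 / (30000/1001) = 101464363/15000 s.
Target frame: (101464363/15000) × (24000/1001) = 810904/5 ≈ 162180.800 → 162181.
At 24 labels/s: frame 162181 → 01:52:37:13.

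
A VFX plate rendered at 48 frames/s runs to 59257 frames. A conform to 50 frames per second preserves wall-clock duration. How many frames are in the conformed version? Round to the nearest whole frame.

Frames at target rate = 59257 × (50) / (48) = 1481425/24 ≈ 61726.042.
Nearest whole frame: 61726.

61726 frames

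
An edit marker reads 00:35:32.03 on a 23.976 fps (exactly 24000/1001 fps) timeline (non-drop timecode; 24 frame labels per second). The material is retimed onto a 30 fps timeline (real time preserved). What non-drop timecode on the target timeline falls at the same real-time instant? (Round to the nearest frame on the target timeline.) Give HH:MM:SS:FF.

00:35:34:08

Source frame index: (0×3600 + 35×60 + 32) × 24 + 3 = 51171.
Real time: 51171 / (24000/1001) = 17074057/8000 s.
Target frame: (17074057/8000) × (30) = 51222171/800 ≈ 64027.714 → 64028.
At 30 labels/s: frame 64028 → 00:35:34:08.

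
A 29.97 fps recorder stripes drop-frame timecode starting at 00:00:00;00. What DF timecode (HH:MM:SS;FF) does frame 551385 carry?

05:06:37;27

Ten DF minutes hold 17982 frames, so frame 551385 lies in block 30 (frames 539460–557441) with 11925 frames into that block.
The block's first minute is 1800 frames and the rest 1798 each; 11925 frames reaches minute 6, so 30 × 18 + 6 × 2 = 552 labels have been skipped so far.
Adding those back, label number 551385 + 552 = 551937 at 30 labels/s is 18397 s + 27 f = 5 h 6 min 37 s frame 27, i.e. 05:06:37;27.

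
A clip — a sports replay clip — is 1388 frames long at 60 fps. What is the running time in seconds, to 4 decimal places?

23.1333 seconds

Running time = 1388 × 1/60 = 347/15 s ≈ 23.1333 s.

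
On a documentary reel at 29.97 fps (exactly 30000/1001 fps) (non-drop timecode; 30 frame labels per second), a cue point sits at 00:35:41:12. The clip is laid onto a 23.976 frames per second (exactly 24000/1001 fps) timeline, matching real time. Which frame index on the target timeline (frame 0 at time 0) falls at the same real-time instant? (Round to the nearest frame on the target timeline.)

frame 51394

Source frame index: (0×3600 + 35×60 + 41) × 30 + 12 = 64242.
Real time: 64242 / (30000/1001) = 10717707/5000 s.
Target frame: (10717707/5000) × (24000/1001) = 256968/5 ≈ 51393.600 → 51394.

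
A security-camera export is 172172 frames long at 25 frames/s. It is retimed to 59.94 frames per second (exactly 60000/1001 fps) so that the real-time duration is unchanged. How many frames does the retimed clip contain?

412800 frames

Target frames = source frames × (target rate / source rate) = 172172 × (60000/1001)/(25) = 172172 × 2400/1001 = 412800.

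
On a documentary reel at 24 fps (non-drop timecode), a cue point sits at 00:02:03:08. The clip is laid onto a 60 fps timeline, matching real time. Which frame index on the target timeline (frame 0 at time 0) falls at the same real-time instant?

frame 7400

Source frame index: (0×3600 + 2×60 + 3) × 24 + 8 = 2960.
Real time: 2960 / (24) = 370/3 s.
Target frame: (370/3) × (60) = 7400.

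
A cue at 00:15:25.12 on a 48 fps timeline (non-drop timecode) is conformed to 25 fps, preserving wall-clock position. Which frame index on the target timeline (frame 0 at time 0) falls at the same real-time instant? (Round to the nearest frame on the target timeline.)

frame 23131

Source frame index: (0×3600 + 15×60 + 25) × 48 + 12 = 44412.
Real time: 44412 / (48) = 3701/4 s.
Target frame: (3701/4) × (25) = 92525/4 ≈ 23131.250 → 23131.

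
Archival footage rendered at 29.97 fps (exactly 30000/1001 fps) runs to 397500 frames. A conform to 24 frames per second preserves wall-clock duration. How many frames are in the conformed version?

Target frames = source frames × (target rate / source rate) = 397500 × (24)/(30000/1001) = 397500 × 1001/1250 = 318318.

318318 frames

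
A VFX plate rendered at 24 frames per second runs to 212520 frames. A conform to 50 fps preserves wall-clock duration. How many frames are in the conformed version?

442750 frames

Target frames = source frames × (target rate / source rate) = 212520 × (50)/(24) = 212520 × 25/12 = 442750.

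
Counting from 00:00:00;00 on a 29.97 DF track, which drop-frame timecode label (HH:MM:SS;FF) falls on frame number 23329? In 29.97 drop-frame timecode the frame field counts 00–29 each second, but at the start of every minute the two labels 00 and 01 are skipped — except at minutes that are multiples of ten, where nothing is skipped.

Each 10-minute DF block holds 10 × 60 × 30 − 9 × 2 = 17982 frames. 23329 ÷ 17982 → 1 full block, remainder 5347.
Within the partial block the first minute is 1800 frames and each further minute 1798, so 2 further minute boundaries passed. Total skipped labels = 18 × 1 + 2 × 2 = 22.
Non-drop label index = 23329 + 22 = 23351; at 30 labels/s that is 00:12:58:11, i.e. DF 00:12:58;11.

00:12:58;11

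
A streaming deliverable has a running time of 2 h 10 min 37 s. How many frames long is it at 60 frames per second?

470220 frames

2 h 10 min 37 s = 7837 s.
Frames = 7837 × 60 = 470220.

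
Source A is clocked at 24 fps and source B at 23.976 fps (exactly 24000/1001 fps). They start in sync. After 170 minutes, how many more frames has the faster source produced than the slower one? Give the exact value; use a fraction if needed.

170 min = 10200 s.
A emits 24 × 10200 = 244800 frames; B emits 24000/1001 × 10200 = 244800000/1001.
Difference = 244800/1001 frames (≈ 244.5554); B is behind A.

244800/1001 frames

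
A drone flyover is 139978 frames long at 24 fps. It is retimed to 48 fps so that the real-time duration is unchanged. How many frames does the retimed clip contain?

Target frames = source frames × (target rate / source rate) = 139978 × (48)/(24) = 139978 × 2 = 279956.

279956 frames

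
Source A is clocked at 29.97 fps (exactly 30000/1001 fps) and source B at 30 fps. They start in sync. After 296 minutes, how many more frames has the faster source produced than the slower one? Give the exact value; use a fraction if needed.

532800/1001 frames

296 min = 17760 s.
A emits 30000/1001 × 17760 = 532800000/1001 frames; B emits 30 × 17760 = 532800.
Difference = 532800/1001 frames (≈ 532.2677); B is ahead of A.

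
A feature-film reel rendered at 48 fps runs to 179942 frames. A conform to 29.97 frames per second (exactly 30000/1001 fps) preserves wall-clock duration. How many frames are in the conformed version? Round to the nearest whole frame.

Frames at target rate = 179942 × (30000/1001) / (48) = 16066250/143 ≈ 112351.399.
Nearest whole frame: 112351.

112351 frames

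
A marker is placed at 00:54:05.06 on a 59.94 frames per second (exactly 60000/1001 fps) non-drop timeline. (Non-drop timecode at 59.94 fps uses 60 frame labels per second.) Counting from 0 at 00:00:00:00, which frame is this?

194706

Total seconds to the label: (0 × 3600 + 54 × 60 + 5) = 3245.
Frame index = 3245 × 60 + 6 = 194706.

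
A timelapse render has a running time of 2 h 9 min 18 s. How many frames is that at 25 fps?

2 h 9 min 18 s = 7758 s.
Frames = 7758 × 25 = 193950.

193950 frames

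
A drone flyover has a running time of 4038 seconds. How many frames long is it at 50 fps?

201900 frames

Frames = 4038 × 50 = 201900.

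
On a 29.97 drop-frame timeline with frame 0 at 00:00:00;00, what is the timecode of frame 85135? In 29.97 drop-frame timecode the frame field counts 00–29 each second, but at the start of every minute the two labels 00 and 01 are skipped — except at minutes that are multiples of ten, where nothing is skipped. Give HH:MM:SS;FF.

00:47:20;21

Each 10-minute DF block holds 10 × 60 × 30 − 9 × 2 = 17982 frames. 85135 ÷ 17982 → 4 full blocks, remainder 13207.
Within the partial block the first minute is 1800 frames and each further minute 1798, so 7 further minute boundaries passed. Total skipped labels = 18 × 4 + 2 × 7 = 86.
Non-drop label index = 85135 + 86 = 85221; at 30 labels/s that is 00:47:20:21, i.e. DF 00:47:20;21.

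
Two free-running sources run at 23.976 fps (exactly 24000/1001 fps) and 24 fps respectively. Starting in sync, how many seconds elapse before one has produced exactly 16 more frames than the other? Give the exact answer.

2002/3 seconds

The gap grows by |24 − 24000/1001| = 24/1001 frames per second.
Time for a 16-frame gap: 16 ÷ (24/1001) = 2002/3 s.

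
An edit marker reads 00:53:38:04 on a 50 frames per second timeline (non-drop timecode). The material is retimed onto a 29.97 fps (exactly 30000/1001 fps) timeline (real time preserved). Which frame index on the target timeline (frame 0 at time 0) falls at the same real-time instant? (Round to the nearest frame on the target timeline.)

frame 96446

Source frame index: (0×3600 + 53×60 + 38) × 50 + 4 = 160904.
Real time: 160904 / (50) = 80452/25 s.
Target frame: (80452/25) × (30000/1001) = 96542400/1001 ≈ 96445.954 → 96446.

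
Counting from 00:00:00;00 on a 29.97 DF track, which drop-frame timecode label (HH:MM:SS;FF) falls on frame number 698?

Each 10-minute DF block holds 10 × 60 × 30 − 9 × 2 = 17982 frames. 698 ÷ 17982 → 0 full blocks, remainder 698.
Within the partial block the first minute is 1800 frames and each further minute 1798, so 0 further minute boundaries passed. Total skipped labels = 18 × 0 + 2 × 0 = 0.
Non-drop label index = 698 + 0 = 698; at 30 labels/s that is 00:00:23:08, i.e. DF 00:00:23;08.

00:00:23;08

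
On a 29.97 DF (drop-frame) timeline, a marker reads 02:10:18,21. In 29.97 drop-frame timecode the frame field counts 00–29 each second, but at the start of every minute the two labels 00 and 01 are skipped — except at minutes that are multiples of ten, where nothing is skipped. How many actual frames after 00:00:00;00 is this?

Complete 10-minute blocks: 13, each 17982 frames → 233766.
Remaining 0 whole minutes in the current block: 0 frames.
Within the current minute: 18 × 30 + 21 = 561. Total = 233766 + 0 + 561 = 234327.

234327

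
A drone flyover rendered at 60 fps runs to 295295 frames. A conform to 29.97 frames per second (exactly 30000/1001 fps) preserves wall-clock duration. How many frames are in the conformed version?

Target frames = source frames × (target rate / source rate) = 295295 × (30000/1001)/(60) = 295295 × 500/1001 = 147500.

147500 frames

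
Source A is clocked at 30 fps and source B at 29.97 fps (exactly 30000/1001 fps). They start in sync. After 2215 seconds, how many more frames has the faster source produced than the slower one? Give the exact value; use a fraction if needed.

A emits 30 × 2215 = 66450 frames; B emits 30000/1001 × 2215 = 66450000/1001.
Difference = 66450/1001 frames (≈ 66.3836); B is behind A.

66450/1001 frames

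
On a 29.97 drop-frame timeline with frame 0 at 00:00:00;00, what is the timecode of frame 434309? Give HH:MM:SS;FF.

04:01:31;13

Each 10-minute DF block holds 10 × 60 × 30 − 9 × 2 = 17982 frames. 434309 ÷ 17982 → 24 full blocks, remainder 2741.
Within the partial block the first minute is 1800 frames and each further minute 1798, so 1 further minute boundary passed. Total skipped labels = 18 × 24 + 2 × 1 = 434.
Non-drop label index = 434309 + 434 = 434743; at 30 labels/s that is 04:01:31:13, i.e. DF 04:01:31;13.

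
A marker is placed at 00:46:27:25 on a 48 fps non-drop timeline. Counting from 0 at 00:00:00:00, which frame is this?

Total seconds to the label: (0 × 3600 + 46 × 60 + 27) = 2787.
Frame index = 2787 × 48 + 25 = 133801.

133801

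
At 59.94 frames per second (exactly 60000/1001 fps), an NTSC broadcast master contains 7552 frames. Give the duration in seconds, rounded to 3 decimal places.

Running time = 7552 × 1001/60000 = 236236/1875 s ≈ 125.993 s.

125.993 seconds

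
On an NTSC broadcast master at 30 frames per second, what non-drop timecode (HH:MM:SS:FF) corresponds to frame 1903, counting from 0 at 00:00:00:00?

00:01:03:13

1903 ÷ 30 = 63 full seconds, remainder 13 frames.
63 s = 0 h 1 min 3 s.
Timecode: 00:01:03:13.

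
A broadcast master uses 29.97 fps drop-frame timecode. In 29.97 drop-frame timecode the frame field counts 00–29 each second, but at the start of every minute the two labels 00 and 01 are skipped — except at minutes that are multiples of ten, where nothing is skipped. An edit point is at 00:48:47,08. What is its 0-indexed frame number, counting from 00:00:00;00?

87730

As if non-drop at 30 labels/s: (0 × 3600 + 48 × 60 + 47) × 30 + 8 = 87818.
Minute boundaries passed: 48; those not divisible by 10: 48 − 4 = 44; dropped labels = 2 × 44 = 88.
Actual frame index = 87818 − 88 = 87730.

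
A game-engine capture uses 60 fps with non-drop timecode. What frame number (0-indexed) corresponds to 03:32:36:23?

Total seconds to the label: (3 × 3600 + 32 × 60 + 36) = 12756.
Frame index = 12756 × 60 + 23 = 765383.

frame 765383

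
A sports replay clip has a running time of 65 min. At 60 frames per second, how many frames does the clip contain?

65 min = 3900 s.
Frames = 3900 × 60 = 234000.

234000 frames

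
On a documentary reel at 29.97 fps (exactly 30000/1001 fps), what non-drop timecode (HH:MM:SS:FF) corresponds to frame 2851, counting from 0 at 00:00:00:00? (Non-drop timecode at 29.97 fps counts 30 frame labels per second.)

2851 ÷ 30 = 95 full seconds, remainder 1 frame.
95 s = 0 h 1 min 35 s.
Timecode: 00:01:35:01.

00:01:35:01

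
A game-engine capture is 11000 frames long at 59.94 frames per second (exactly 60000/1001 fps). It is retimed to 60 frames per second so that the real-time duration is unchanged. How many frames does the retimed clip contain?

Target frames = source frames × (target rate / source rate) = 11000 × (60)/(60000/1001) = 11000 × 1001/1000 = 11011.

11011 frames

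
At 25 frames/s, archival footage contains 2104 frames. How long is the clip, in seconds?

84.16 seconds

Running time = 2104 / (25) = 84.16 s.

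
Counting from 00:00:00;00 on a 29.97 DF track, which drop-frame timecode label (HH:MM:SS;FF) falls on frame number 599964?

05:33:38;24

Each 10-minute DF block holds 10 × 60 × 30 − 9 × 2 = 17982 frames. 599964 ÷ 17982 → 33 full blocks, remainder 6558.
Within the partial block the first minute is 1800 frames and each further minute 1798, so 3 further minute boundaries passed. Total skipped labels = 18 × 33 + 2 × 3 = 600.
Non-drop label index = 599964 + 600 = 600564; at 30 labels/s that is 05:33:38:24, i.e. DF 05:33:38;24.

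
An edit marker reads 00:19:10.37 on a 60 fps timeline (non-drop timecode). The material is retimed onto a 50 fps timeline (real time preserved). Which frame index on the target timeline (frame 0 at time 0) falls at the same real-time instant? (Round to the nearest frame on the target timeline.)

frame 57531

Source frame index: (0×3600 + 19×60 + 10) × 60 + 37 = 69037.
Real time: 69037 / (60) = 69037/60 s.
Target frame: (69037/60) × (50) = 345185/6 ≈ 57530.833 → 57531.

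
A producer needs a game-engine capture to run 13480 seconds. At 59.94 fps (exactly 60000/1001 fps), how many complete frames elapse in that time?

Frames = 13480 × 60000/1001 = 808800000/1001 ≈ 807992.0080.
Complete frames: 807992.

807992 frames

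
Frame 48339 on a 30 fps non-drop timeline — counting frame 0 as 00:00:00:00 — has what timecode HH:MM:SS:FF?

00:26:51:09

48339 ÷ 30 = 1611 full seconds, remainder 9 frames.
1611 s = 0 h 26 min 51 s.
Timecode: 00:26:51:09.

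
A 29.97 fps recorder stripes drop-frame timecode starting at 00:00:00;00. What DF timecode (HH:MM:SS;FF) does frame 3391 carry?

Each 10-minute DF block holds 10 × 60 × 30 − 9 × 2 = 17982 frames. 3391 ÷ 17982 → 0 full blocks, remainder 3391.
Within the partial block the first minute is 1800 frames and each further minute 1798, so 1 further minute boundary passed. Total skipped labels = 18 × 0 + 2 × 1 = 2.
Non-drop label index = 3391 + 2 = 3393; at 30 labels/s that is 00:01:53:03, i.e. DF 00:01:53;03.

00:01:53;03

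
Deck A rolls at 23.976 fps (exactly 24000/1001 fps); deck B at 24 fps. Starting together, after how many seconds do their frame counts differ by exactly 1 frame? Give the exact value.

The gap grows by |24 − 24000/1001| = 24/1001 frames per second.
Time for a 1-frame gap: 1 ÷ (24/1001) = 1001/24 s.

1001/24 seconds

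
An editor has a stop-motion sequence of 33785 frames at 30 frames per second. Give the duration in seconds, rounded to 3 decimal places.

Running time = 33785 × 1/30 = 6757/6 s ≈ 1126.167 s.

1126.167 seconds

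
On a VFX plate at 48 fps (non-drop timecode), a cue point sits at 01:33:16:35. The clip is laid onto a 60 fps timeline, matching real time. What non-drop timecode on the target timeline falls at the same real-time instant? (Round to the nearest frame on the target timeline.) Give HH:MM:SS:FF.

01:33:16:44

Source frame index: (1×3600 + 33×60 + 16) × 48 + 35 = 268643.
Real time: 268643 / (48) = 268643/48 s.
Target frame: (268643/48) × (60) = 1343215/4 ≈ 335803.750 → 335804.
At 60 labels/s: frame 335804 → 01:33:16:44.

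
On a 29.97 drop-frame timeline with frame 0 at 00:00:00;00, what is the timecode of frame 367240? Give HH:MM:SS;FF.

03:24:13;18

Each 10-minute DF block holds 10 × 60 × 30 − 9 × 2 = 17982 frames. 367240 ÷ 17982 → 20 full blocks, remainder 7600.
Within the partial block the first minute is 1800 frames and each further minute 1798, so 4 further minute boundaries passed. Total skipped labels = 18 × 20 + 2 × 4 = 368.
Non-drop label index = 367240 + 368 = 367608; at 30 labels/s that is 03:24:13:18, i.e. DF 03:24:13;18.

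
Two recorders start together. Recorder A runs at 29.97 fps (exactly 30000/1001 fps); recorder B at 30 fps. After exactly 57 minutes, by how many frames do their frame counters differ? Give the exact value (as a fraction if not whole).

57 min = 3420 s.
A emits 30000/1001 × 3420 = 102600000/1001 frames; B emits 30 × 3420 = 102600.
Difference = 102600/1001 frames (≈ 102.4975); B is ahead of A.

102600/1001 frames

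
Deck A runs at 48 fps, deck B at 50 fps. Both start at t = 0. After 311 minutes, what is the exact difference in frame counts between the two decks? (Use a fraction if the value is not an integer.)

37320 frames

311 min = 18660 s.
A emits 48 × 18660 = 895680 frames; B emits 50 × 18660 = 933000.
Difference = 37320 frames; B is ahead of A.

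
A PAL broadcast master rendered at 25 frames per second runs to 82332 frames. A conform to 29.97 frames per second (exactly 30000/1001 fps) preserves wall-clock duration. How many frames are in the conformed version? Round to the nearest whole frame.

98700 frames

Frames at target rate = 82332 × (30000/1001) / (25) = 98798400/1001 ≈ 98699.700.
Nearest whole frame: 98700.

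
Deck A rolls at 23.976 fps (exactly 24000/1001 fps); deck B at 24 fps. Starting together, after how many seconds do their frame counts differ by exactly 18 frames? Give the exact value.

750.75 seconds

The gap grows by |24 − 24000/1001| = 24/1001 frames per second.
Time for a 18-frame gap: 18 ÷ (24/1001) = 750.75 s.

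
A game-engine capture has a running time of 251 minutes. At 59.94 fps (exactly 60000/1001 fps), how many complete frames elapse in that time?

251 min = 15060 s.
Frames = 15060 × 60000/1001 = 903600000/1001 ≈ 902697.3027.
Complete frames: 902697.

902697 frames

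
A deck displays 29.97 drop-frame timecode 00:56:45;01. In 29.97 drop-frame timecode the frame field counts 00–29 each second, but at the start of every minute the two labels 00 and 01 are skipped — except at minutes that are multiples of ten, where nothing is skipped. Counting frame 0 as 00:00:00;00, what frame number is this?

102049

Complete 10-minute blocks: 5, each 17982 frames → 89910.
Remaining 6 whole minutes in the current block: 1800 + 5 × 1798 = 10790 frames.
Within the current minute: 45 × 30 + 1 − 2 = 1349 (labels ;00/;01 skipped at this minute). Total = 89910 + 10790 + 1349 = 102049.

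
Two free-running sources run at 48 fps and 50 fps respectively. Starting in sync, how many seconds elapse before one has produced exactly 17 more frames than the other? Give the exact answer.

The gap grows by |50 − 48| = 2 frames per second.
Time for a 17-frame gap: 17 ÷ (2) = 8.5 s.

8.5 seconds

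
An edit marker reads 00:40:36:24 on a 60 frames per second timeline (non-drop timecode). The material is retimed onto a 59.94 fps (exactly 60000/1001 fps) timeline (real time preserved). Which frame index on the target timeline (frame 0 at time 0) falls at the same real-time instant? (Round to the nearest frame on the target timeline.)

frame 146038

Source frame index: (0×3600 + 40×60 + 36) × 60 + 24 = 146184.
Real time: 146184 / (60) = 12182/5 s.
Target frame: (12182/5) × (60000/1001) = 146184000/1001 ≈ 146037.962 → 146038.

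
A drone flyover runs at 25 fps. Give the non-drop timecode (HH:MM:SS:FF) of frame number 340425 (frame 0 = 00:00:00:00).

03:46:57:00

340425 ÷ 25 = 13617 full seconds, remainder 0 frames.
13617 s = 3 h 46 min 57 s.
Timecode: 03:46:57:00.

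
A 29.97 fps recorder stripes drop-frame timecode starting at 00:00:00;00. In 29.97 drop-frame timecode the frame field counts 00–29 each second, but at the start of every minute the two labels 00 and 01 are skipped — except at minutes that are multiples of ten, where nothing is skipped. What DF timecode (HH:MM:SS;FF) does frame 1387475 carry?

Ten DF minutes hold 17982 frames, so frame 1387475 lies in block 77 (frames 1384614–1402595) with 2861 frames into that block.
The block's first minute is 1800 frames and the rest 1798 each; 2861 frames reaches minute 1, so 77 × 18 + 1 × 2 = 1388 labels have been skipped so far.
Adding those back, label number 1387475 + 1388 = 1388863 at 30 labels/s is 46295 s + 13 f = 12 h 51 min 35 s frame 13, i.e. 12:51:35;13.

12:51:35;13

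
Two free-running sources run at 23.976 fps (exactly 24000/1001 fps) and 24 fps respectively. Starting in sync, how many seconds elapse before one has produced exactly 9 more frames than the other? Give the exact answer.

375.375 seconds

The gap grows by |24 − 24000/1001| = 24/1001 frames per second.
Time for a 9-frame gap: 9 ÷ (24/1001) = 375.375 s.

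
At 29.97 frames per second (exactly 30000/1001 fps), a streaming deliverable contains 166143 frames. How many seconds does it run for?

5543.6381 seconds

Running time = 166143 / (30000/1001) = 5543.6381 s.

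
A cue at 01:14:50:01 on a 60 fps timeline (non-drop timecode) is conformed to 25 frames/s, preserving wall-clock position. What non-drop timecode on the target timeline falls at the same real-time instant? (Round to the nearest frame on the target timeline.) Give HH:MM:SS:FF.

01:14:50:00

Source frame index: (1×3600 + 14×60 + 50) × 60 + 1 = 269401.
Real time: 269401 / (60) = 269401/60 s.
Target frame: (269401/60) × (25) = 1347005/12 ≈ 112250.417 → 112250.
At 25 labels/s: frame 112250 → 01:14:50:00.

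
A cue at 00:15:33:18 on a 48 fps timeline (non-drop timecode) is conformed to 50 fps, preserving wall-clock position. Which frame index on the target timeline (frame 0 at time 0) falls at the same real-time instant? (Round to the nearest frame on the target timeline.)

Source frame index: (0×3600 + 15×60 + 33) × 48 + 18 = 44802.
Real time: 44802 / (48) = 7467/8 s.
Target frame: (7467/8) × (50) = 186675/4 ≈ 46668.750 → 46669.

frame 46669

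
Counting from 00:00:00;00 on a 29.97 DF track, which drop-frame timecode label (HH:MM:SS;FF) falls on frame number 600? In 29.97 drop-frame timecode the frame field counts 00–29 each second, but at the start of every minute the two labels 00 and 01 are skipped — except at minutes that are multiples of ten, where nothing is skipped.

00:00:20;00

Each 10-minute DF block holds 10 × 60 × 30 − 9 × 2 = 17982 frames. 600 ÷ 17982 → 0 full blocks, remainder 600.
Within the partial block the first minute is 1800 frames and each further minute 1798, so 0 further minute boundaries passed. Total skipped labels = 18 × 0 + 2 × 0 = 0.
Non-drop label index = 600 + 0 = 600; at 30 labels/s that is 00:00:20:00, i.e. DF 00:00:20;00.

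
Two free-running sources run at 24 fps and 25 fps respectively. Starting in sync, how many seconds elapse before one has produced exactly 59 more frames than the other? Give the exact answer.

The gap grows by |25 − 24| = 1 frame per second.
Time for a 59-frame gap: 59 ÷ (1) = 59 s.

59 seconds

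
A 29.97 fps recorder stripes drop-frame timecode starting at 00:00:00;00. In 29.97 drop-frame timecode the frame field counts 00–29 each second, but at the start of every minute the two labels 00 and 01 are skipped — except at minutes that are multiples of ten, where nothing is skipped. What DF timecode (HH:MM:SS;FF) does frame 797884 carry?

07:23:42;22

Each 10-minute DF block holds 10 × 60 × 30 − 9 × 2 = 17982 frames. 797884 ÷ 17982 → 44 full blocks, remainder 6676.
Within the partial block the first minute is 1800 frames and each further minute 1798, so 3 further minute boundaries passed. Total skipped labels = 18 × 44 + 2 × 3 = 798.
Non-drop label index = 797884 + 798 = 798682; at 30 labels/s that is 07:23:42:22, i.e. DF 07:23:42;22.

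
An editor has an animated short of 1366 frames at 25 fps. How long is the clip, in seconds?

Running time = 1366 / (25) = 54.64 s.

54.64 seconds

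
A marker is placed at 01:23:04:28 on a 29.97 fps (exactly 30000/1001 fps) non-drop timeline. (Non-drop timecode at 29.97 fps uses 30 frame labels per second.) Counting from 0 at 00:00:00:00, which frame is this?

149548

Total seconds to the label: (1 × 3600 + 23 × 60 + 4) = 4984.
Frame index = 4984 × 30 + 28 = 149548.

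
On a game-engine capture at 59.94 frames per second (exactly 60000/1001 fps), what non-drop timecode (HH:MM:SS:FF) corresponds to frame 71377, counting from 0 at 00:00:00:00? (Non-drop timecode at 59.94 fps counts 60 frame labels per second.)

00:19:49:37

71377 ÷ 60 = 1189 full seconds, remainder 37 frames.
1189 s = 0 h 19 min 49 s.
Timecode: 00:19:49:37.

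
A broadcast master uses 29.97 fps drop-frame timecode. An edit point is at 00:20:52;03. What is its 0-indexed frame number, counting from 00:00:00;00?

Complete 10-minute blocks: 2, each 17982 frames → 35964.
Remaining 0 whole minutes in the current block: 0 frames.
Within the current minute: 52 × 30 + 3 = 1563. Total = 35964 + 0 + 1563 = 37527.

37527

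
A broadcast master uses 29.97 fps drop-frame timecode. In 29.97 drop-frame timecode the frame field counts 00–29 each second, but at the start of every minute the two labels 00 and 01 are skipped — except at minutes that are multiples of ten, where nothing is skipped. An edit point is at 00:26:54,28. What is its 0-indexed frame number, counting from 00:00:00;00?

As if non-drop at 30 labels/s: (0 × 3600 + 26 × 60 + 54) × 30 + 28 = 48448.
Minute boundaries passed: 26; those not divisible by 10: 26 − 2 = 24; dropped labels = 2 × 24 = 48.
Actual frame index = 48448 − 48 = 48400.

48400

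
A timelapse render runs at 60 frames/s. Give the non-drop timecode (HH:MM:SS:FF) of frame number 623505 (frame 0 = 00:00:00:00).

623505 ÷ 60 = 10391 full seconds, remainder 45 frames.
10391 s = 2 h 53 min 11 s.
Timecode: 02:53:11:45.

02:53:11:45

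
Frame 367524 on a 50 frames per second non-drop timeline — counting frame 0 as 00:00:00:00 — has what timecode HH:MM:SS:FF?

367524 ÷ 50 = 7350 full seconds, remainder 24 frames.
7350 s = 2 h 2 min 30 s.
Timecode: 02:02:30:24.

02:02:30:24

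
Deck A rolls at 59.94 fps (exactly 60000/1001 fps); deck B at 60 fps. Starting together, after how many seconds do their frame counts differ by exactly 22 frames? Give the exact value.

The gap grows by |60 − 60000/1001| = 60/1001 frames per second.
Time for a 22-frame gap: 22 ÷ (60/1001) = 11011/30 s.

11011/30 seconds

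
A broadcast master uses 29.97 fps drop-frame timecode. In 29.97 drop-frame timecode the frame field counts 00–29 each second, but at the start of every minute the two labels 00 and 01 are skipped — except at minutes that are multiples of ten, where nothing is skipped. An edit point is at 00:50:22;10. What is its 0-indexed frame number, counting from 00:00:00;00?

90580

As if non-drop at 30 labels/s: (0 × 3600 + 50 × 60 + 22) × 30 + 10 = 90670.
Minute boundaries passed: 50; those not divisible by 10: 50 − 5 = 45; dropped labels = 2 × 45 = 90.
Actual frame index = 90670 − 90 = 90580.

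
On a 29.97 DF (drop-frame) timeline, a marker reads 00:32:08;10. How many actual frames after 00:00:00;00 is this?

57792

Complete 10-minute blocks: 3, each 17982 frames → 53946.
Remaining 2 whole minutes in the current block: 1800 + 1 × 1798 = 3598 frames.
Within the current minute: 8 × 30 + 10 − 2 = 248 (labels ;00/;01 skipped at this minute). Total = 53946 + 3598 + 248 = 57792.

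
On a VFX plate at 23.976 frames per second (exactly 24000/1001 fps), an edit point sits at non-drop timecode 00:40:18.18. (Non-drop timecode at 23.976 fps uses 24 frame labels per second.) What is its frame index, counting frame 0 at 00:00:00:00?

Total seconds to the label: (0 × 3600 + 40 × 60 + 18) = 2418.
Frame index = 2418 × 24 + 18 = 58050.

frame 58050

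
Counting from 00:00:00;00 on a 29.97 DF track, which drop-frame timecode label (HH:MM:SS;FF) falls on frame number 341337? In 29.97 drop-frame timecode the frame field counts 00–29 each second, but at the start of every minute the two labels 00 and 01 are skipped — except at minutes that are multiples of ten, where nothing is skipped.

03:09:49;09

Each 10-minute DF block holds 10 × 60 × 30 − 9 × 2 = 17982 frames. 341337 ÷ 17982 → 18 full blocks, remainder 17661.
Within the partial block the first minute is 1800 frames and each further minute 1798, so 9 further minute boundaries passed. Total skipped labels = 18 × 18 + 2 × 9 = 342.
Non-drop label index = 341337 + 342 = 341679; at 30 labels/s that is 03:09:49:09, i.e. DF 03:09:49;09.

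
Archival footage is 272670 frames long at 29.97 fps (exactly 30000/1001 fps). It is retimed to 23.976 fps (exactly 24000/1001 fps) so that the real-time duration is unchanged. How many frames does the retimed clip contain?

218136 frames

Target frames = source frames × (target rate / source rate) = 272670 × (24000/1001)/(30000/1001) = 272670 × 4/5 = 218136.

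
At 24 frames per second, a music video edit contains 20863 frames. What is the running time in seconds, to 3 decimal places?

Running time = 20863 × 1/24 = 20863/24 s ≈ 869.292 s.

869.292 seconds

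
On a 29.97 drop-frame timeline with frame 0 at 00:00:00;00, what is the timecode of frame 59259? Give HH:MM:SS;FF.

Ten DF minutes hold 17982 frames, so frame 59259 lies in block 3 (frames 53946–71927) with 5313 frames into that block.
The block's first minute is 1800 frames and the rest 1798 each; 5313 frames reaches minute 2, so 3 × 18 + 2 × 2 = 58 labels have been skipped so far.
Adding those back, label number 59259 + 58 = 59317 at 30 labels/s is 1977 s + 7 f = 0 h 32 min 57 s frame 7, i.e. 00:32:57;07.

00:32:57;07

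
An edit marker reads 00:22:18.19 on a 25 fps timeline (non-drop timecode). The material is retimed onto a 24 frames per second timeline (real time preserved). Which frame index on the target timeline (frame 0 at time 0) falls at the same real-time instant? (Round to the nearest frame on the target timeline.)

Source frame index: (0×3600 + 22×60 + 18) × 25 + 19 = 33469.
Real time: 33469 / (25) = 33469/25 s.
Target frame: (33469/25) × (24) = 803256/25 ≈ 32130.240 → 32130.

frame 32130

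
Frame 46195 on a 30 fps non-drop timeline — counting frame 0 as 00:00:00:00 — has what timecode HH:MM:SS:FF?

46195 ÷ 30 = 1539 full seconds, remainder 25 frames.
1539 s = 0 h 25 min 39 s.
Timecode: 00:25:39:25.

00:25:39:25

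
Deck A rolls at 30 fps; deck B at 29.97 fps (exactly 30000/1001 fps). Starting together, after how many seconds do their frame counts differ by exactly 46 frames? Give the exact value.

The gap grows by |30000/1001 − 30| = 30/1001 frames per second.
Time for a 46-frame gap: 46 ÷ (30/1001) = 23023/15 s.

23023/15 seconds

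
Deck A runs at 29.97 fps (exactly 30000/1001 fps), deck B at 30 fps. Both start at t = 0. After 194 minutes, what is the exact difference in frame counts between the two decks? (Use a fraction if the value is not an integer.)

194 min = 11640 s.
A emits 30000/1001 × 11640 = 349200000/1001 frames; B emits 30 × 11640 = 349200.
Difference = 349200/1001 frames (≈ 348.8511); B is ahead of A.

349200/1001 frames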